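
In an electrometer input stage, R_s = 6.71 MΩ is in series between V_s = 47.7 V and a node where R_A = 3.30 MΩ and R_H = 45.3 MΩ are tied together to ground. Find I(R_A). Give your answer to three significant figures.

Equivalent of the parallel group: R_p = 3.076 MΩ.
V_A by voltage divider: V_A = 47.7 × 3.076/(6.71 + 3.076) = 14.99 V.
I(R_A) = V_A / R_A = 14.99/3.30 = 4.543 µA.

I ≈ 4.54 µA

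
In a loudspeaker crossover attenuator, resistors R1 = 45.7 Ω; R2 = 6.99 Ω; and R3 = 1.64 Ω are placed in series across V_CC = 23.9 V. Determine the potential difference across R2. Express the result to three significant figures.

Total series resistance ΣR = 45.7 + 6.99 + 1.64 = 54.33 Ω.
Voltage divider: V = V_CC · (6.990 / 54.33) = 23.9 × 0.1287 = 3.075 V.

V ≈ 3.07 V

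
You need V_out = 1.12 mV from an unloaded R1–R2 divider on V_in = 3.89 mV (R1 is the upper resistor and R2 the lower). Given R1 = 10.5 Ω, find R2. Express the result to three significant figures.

R2 ≈ 4.25 Ω

Required fraction k = V_out/V_in = 0.2879.
So R2 = R1 · V_out/(V_in − V_out) = 10.5 × 1.12/(3.89 − 1.12) = 10.5 × 0.4043 = 4.245 Ω.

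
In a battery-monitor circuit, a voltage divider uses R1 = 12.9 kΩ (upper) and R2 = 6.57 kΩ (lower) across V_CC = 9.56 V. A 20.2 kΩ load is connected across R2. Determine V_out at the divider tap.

The load sits in parallel with R2, giving an effective lower resistance R2' = R2·R_L/(R2+R_L) = 4.958 kΩ.
Then V_out = V_CC · R2'/(R1 + R2') = 9.56 × 4.958/17.86 = 2.654 V.

V_out ≈ 2.65 V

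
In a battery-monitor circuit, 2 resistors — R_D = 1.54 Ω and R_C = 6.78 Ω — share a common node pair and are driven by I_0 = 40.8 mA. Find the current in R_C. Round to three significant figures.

I ≈ 7.55 mA

Two-branch current divider: I_k = I_0 · R_other/(R_1 + R_2).
So I = 40.8 × 1.54/8.320 = 7.552 mA.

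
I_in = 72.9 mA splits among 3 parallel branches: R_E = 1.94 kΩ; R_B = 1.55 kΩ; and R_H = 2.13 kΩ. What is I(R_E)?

I ≈ 23.1 mA

Conductances: ΣG = 1/1.94 + 1/1.55 + 1/2.13 = 1.630 (1/kΩ).
By the current-divider rule, I = I_in · G_k/ΣG = 72.9 × 0.3162 = 23.05 mA.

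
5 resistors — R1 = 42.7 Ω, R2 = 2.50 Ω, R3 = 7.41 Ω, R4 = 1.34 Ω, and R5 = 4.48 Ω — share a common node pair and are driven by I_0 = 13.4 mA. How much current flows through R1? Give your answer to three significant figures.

I ≈ 0.205 mA

ΣG = 1/42.7 + 1/2.50 + 1/7.41 + 1/1.34 + 1/4.48 = 1.528.
R1 takes the fraction G_k/ΣG = 0.02342/1.528 = 0.01533, so I = 13.4 × 0.01533 = 0.2054 mA.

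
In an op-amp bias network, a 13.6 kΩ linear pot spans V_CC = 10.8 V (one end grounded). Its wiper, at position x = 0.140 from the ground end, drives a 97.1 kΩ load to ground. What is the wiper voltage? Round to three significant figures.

Lower segment x·R_p = 1.904 kΩ; upper segment (1−x)·R_p = 11.70 kΩ.
R_L loads the lower segment: effective lower R = 1.867 kΩ.
Then V_out = V_CC · 1.867/(11.70 + 1.867) = 1.487 V.

V_out ≈ 1.49 V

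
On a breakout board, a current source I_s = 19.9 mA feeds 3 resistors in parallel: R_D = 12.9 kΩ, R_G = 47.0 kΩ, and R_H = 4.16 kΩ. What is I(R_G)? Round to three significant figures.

ΣG = 1/12.9 + 1/47.0 + 1/4.16 = 0.3392.
Current divider: I(R_G) = I_s · G_k/ΣG = 19.9 × (0.02128/0.3392) = 19.9 × 0.06273 = 1.248 mA.

I ≈ 1.25 mA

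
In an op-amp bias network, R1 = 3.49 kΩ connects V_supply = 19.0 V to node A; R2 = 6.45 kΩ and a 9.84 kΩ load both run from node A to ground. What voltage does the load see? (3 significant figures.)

V_out ≈ 10.0 V

The load sits in parallel with R2, giving an effective lower resistance R2' = R2·R_L/(R2+R_L) = 3.896 kΩ.
Now apply the divider: V_out = 19.0 × 0.5275 = 10.02 V.
(Unloaded it would be 12.3 V; the load pulls it down.)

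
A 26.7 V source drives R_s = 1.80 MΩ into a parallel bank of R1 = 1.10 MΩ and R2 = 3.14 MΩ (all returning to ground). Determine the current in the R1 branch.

I ≈ 7.56 µA

Combine the parallel branches: R_p = (1/1.10 + 1/3.14)⁻¹ = 0.8146 MΩ.
Node voltage V_A = V_s · R_p/(R_s + R_p) = 26.7 × 0.3116 = 8.319 V.
I(R1) = V_A / R1 = 8.319/1.10 = 7.563 µA.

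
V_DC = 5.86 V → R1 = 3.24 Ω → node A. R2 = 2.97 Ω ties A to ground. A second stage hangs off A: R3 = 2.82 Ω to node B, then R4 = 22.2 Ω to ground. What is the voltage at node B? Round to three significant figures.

Node A sees R2 in parallel with the series input of stage 2, R3 + R4 = 25.02 Ω.
R2 ‖ (R3+R4) = 2.655 Ω.
So V_A = 5.86 × 0.4504 = 2.639 V.
V_B = V_A × 0.8873 = 2.342 V.

V_B ≈ 2.34 V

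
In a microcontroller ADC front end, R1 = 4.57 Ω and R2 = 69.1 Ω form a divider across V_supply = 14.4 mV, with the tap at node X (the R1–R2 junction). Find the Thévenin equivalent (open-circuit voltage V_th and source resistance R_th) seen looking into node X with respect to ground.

Open-circuit (no load on X): V_th = V_supply · R2/(R1 + R2) = 14.4 × 69.1/(4.570 + 69.1) = 13.51 mV.
With V_supply suppressed (replaced by a short), R_th = R1 ‖ R2 = (4.570 × 69.1)/(4.570 + 69.1) = 4.287 Ω.

V_th ≈ 13.5 mV, R_th ≈ 4.29 Ω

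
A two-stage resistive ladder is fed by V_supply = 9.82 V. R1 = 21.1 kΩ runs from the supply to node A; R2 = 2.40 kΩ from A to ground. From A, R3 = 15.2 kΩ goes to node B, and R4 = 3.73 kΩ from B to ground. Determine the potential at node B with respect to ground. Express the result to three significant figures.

The second stage (R3 + R4 = 18.93 kΩ) loads node A in parallel with R2.
R2 ‖ (R3+R4) = 2.130 kΩ.
V_A = 9.82 × 2.130/(21.1 + 2.130) = 0.9004 V.
V_B = V_A × 0.1970 = 0.1774 V.

V_B ≈ 0.177 V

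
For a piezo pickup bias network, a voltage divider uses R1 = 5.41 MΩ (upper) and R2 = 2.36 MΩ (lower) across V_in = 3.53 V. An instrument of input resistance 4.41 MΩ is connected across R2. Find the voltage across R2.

V_out ≈ 0.781 V

R2 ‖ R_L = (2.36 × 4.41)/(2.36 + 4.41) = 1.537 MΩ.
Now apply the divider: V_out = 3.53 × 0.2213 = 0.7811 V.
(Unloaded it would be 1.07 V; the load pulls it down.)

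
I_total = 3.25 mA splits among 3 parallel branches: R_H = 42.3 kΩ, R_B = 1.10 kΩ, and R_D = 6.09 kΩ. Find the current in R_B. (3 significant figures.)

I ≈ 2.69 mA

ΣG = 1/42.3 + 1/1.10 + 1/6.09 = 1.097.
By the current-divider rule, I = I_total · G_k/ΣG = 3.25 × 0.8288 = 2.693 mA.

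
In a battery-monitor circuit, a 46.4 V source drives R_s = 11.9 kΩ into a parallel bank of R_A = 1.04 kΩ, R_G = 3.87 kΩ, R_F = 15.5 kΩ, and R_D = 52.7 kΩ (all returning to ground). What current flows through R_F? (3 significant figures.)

Equivalent of the parallel group: R_p = 0.7672 kΩ.
V_A = 46.4 × 0.7672/12.67 = 2.810 V.
Branch current I = V_A/R_F = 2.810/15.5 = 0.1813 mA.
(Equivalently: I_total = 3.663 mA, then current-divider fraction G_k/ΣG = 0.04950.)

I ≈ 0.181 mA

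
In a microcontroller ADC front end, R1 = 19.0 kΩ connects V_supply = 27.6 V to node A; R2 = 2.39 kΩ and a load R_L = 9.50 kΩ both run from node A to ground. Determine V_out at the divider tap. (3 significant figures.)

The load sits in parallel with R2, giving an effective lower resistance R2' = R2·R_L/(R2+R_L) = 1.910 kΩ.
Then V_out = V_supply · R2'/(R1 + R2') = 27.6 × 1.910/20.91 = 2.521 V.
(Unloaded it would be 3.08 V; the load pulls it down.)

V_out ≈ 2.52 V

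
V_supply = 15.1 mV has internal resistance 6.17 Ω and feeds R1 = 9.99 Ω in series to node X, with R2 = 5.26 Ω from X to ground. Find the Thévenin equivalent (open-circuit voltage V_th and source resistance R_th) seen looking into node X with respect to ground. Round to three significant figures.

R1' = 6.17 + 9.99 = 16.16 Ω (source resistance + R1).
V_th is the unloaded tap voltage: V_supply · R2/(R1'+R2) = 15.1 × 0.2456 = 3.708 mV.
Looking into X with the source shorted: R_th = R1'·R2/(R1'+R2) = 16.16 × 5.26/21.42 = 3.968 Ω.

V_th ≈ 3.71 mV, R_th ≈ 3.97 Ω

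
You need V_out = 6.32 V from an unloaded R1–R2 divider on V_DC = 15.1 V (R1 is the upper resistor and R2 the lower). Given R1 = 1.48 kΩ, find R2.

R2 ≈ 1.07 kΩ

The divider ratio is R2/(R1+R2) = 6.32/15.1 = 0.4185.
So R2 = R1 · V_out/(V_DC − V_out) = 1.48 × 6.32/(15.1 − 6.32) = 1.48 × 0.7198 = 1.065 kΩ.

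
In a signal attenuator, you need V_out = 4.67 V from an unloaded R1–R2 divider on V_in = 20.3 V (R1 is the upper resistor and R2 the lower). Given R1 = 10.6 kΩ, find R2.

R2 ≈ 3.17 kΩ

V_out/V_in = R2/(R1+R2) = 0.2300.
R2 = R1 · 0.2300/(1 − 0.2300) = 3.167 kΩ.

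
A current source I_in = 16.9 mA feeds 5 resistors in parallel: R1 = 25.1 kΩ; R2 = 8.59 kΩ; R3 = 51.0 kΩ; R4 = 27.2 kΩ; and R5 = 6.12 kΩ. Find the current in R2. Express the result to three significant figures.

I ≈ 5.23 mA

Total conductance ΣG = 1/25.1 + 1/8.59 + 1/51.0 + 1/27.2 + 1/6.12 = 0.3760 (units of 1/kΩ).
R2 takes the fraction G_k/ΣG = 0.1164/0.3760 = 0.3096, so I = 16.9 × 0.3096 = 5.232 mA.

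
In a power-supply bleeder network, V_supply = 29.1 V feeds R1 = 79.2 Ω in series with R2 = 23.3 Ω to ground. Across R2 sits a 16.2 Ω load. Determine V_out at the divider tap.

The load sits in parallel with R2, giving an effective lower resistance R2' = R2·R_L/(R2+R_L) = 9.556 Ω.
Then V_out = V_supply · R2'/(R1 + R2') = 29.1 × 9.556/88.76 = 3.133 V.
(Unloaded it would be 6.61 V; the load pulls it down.)

V_out ≈ 3.13 V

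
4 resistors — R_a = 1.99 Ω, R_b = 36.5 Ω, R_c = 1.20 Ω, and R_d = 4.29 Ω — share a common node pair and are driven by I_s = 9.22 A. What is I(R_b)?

Conductances: ΣG = 1/1.99 + 1/36.5 + 1/1.20 + 1/4.29 = 1.596 (1/Ω).
R_b takes the fraction G_k/ΣG = 0.02740/1.596 = 0.01716, so I = 9.22 × 0.01716 = 0.1582 A.

I ≈ 0.158 A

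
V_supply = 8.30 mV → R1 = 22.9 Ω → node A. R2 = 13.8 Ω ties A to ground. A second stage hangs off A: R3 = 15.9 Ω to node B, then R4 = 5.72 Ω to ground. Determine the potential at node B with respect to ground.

V_B ≈ 0.591 mV

Node A sees R2 in parallel with the series input of stage 2, R3 + R4 = 21.62 Ω.
R2 ‖ (R3+R4) = 8.423 Ω.
V_A = 8.30 × 8.423/(22.9 + 8.423) = 2.232 mV.
V_B = V_A × 0.2646 = 0.5905 mV.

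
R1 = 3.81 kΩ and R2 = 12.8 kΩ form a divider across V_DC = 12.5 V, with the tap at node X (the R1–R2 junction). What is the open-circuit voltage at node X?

V_th is the unloaded tap voltage: V_DC · R2/(R1+R2) = 12.5 × 0.7706 = 9.633 V.

V_th ≈ 9.63 V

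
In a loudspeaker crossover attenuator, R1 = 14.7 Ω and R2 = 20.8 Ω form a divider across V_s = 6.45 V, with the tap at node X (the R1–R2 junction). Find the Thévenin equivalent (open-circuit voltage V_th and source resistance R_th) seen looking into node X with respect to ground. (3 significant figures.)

V_th ≈ 3.78 V, R_th ≈ 8.61 Ω

Open-circuit (no load on X): V_th = V_s · R2/(R1 + R2) = 6.45 × 20.8/(14.70 + 20.8) = 3.779 V.
Looking into X with the source shorted: R_th = R1·R2/(R1+R2) = 14.70 × 20.8/35.50 = 8.613 Ω.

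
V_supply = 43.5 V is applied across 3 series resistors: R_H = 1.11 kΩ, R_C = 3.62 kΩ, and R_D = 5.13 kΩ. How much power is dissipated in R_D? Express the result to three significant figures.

ΣR = 9.860 kΩ → I = 43.5/9.860 = 4.412 mA.
V(R_D) = I·R = 22.63 V; P = V·I = 22.63 × 4.412 = 99.85 mW.

P ≈ 99.8 mW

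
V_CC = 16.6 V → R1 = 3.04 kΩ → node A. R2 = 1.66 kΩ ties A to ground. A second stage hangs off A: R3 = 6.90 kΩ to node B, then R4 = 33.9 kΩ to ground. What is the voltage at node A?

V_A ≈ 5.71 V

Looking into the second stage from A: R3 + R4 = 40.80 kΩ appears in parallel with R2.
R2 ‖ (R3+R4) = 1.595 kΩ.
So V_A = 16.6 × 0.3441 = 5.713 V.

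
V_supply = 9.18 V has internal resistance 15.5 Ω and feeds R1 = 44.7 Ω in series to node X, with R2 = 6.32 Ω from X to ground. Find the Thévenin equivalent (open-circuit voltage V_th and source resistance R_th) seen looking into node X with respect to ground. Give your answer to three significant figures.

R1' = 15.5 + 44.7 = 60.20 Ω (source resistance + R1).
Open-circuit (no load on X): V_th = V_supply · R2/(R1' + R2) = 9.18 × 6.32/(60.20 + 6.32) = 0.8722 V.
Zeroing V_supply shorts the top of R1' to ground, so R_th = R1' ‖ R2 = 5.720 Ω.

V_th ≈ 0.872 V, R_th ≈ 5.72 Ω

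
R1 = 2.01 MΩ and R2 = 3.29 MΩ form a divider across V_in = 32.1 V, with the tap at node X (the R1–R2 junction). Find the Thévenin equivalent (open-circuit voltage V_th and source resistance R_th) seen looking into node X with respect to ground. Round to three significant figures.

Open-circuit (no load on X): V_th = V_in · R2/(R1 + R2) = 32.1 × 3.29/(2.010 + 3.29) = 19.93 V.
Zeroing V_in shorts the top of R1 to ground, so R_th = R1 ‖ R2 = 1.248 MΩ.

V_th ≈ 19.9 V, R_th ≈ 1.25 MΩ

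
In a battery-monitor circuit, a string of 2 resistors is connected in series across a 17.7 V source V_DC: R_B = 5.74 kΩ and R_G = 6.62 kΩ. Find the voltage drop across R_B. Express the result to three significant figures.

V ≈ 8.22 V

Total series resistance ΣR = 5.74 + 6.62 = 12.36 kΩ.
Voltage divider: V = V_DC · (5.740 / 12.36) = 17.7 × 0.4644 = 8.220 V.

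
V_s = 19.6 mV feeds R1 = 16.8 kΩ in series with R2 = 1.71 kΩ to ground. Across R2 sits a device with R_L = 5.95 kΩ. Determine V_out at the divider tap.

V_out ≈ 1.44 mV

R2 ‖ R_L = (1.71 × 5.95)/(1.71 + 5.95) = 1.328 kΩ.
Now apply the divider: V_out = 19.6 × 0.07327 = 1.436 mV.
(Unloaded it would be 1.81 mV; the load pulls it down.)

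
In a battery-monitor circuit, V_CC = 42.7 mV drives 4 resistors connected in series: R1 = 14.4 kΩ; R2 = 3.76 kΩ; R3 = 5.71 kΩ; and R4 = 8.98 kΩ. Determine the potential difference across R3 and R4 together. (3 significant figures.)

V ≈ 19.1 mV

Total series resistance ΣR = 14.4 + 3.76 + 5.71 + 8.98 = 32.85 kΩ.
R_{R3..R4} = 5.71 + 8.98 = 14.69 kΩ.
V = V_CC · R/ΣR = 42.7 × 0.4472 = 19.09 mV.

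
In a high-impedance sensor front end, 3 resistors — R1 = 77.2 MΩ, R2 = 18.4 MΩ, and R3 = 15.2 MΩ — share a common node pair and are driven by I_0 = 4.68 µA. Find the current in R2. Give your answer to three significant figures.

I ≈ 1.91 µA

Total conductance ΣG = 1/77.2 + 1/18.4 + 1/15.2 = 0.1331 (units of 1/MΩ).
R2 takes the fraction G_k/ΣG = 0.05435/0.1331 = 0.4084, so I = 4.68 × 0.4084 = 1.911 µA.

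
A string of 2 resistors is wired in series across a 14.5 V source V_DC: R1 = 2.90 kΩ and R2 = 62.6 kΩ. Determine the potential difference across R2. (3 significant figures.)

Total series resistance ΣR = 2.90 + 62.6 = 65.50 kΩ.
By the voltage-divider rule, V = 14.5 × 62.60/65.50 = 13.86 V.

V ≈ 13.9 V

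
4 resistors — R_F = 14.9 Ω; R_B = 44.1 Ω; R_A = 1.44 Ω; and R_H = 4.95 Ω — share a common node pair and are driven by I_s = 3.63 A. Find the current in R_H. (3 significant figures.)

ΣG = 1/14.9 + 1/44.1 + 1/1.44 + 1/4.95 = 0.9863.
By the current-divider rule, I = I_s · G_k/ΣG = 3.63 × 0.2048 = 0.7436 A.

I ≈ 0.744 A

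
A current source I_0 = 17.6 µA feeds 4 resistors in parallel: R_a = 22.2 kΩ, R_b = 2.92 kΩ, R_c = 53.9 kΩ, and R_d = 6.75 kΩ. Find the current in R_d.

ΣG = 1/22.2 + 1/2.92 + 1/53.9 + 1/6.75 = 0.5542.
Current divider: I(R_d) = I_0 · G_k/ΣG = 17.6 × (0.1481/0.5542) = 17.6 × 0.2673 = 4.705 µA.

I ≈ 4.70 µA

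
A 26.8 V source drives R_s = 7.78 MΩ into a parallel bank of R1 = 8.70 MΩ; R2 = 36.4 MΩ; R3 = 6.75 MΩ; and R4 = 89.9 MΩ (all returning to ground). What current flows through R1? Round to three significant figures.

Parallel bank: R_p = 1/(1/8.70 + 1/36.4 + 1/6.75 + 1/89.9) = 3.315 MΩ.
V_A by voltage divider: V_A = 26.8 × 3.315/(7.78 + 3.315) = 8.007 V.
Branch current I = V_A/R1 = 8.007/8.70 = 0.9203 µA.

I ≈ 0.920 µA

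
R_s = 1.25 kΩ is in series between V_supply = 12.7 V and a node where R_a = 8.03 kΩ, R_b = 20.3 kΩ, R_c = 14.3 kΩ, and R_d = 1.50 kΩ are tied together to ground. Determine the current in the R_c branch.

I ≈ 0.415 mA

Combine the parallel branches: R_p = (1/8.03 + 1/20.3 + 1/14.3 + 1/1.50)⁻¹ = 1.098 kΩ.
Node voltage V_A = V_supply · R_p/(R_s + R_p) = 12.7 × 0.4677 = 5.940 V.
Branch current I = V_A/R_c = 5.940/14.3 = 0.4154 mA.
(Equivalently: I_total = 5.408 mA, then current-divider fraction G_k/ΣG = 0.07681.)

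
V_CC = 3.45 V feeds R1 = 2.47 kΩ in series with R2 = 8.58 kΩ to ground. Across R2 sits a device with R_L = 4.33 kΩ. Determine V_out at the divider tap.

R2 ‖ R_L = (8.58 × 4.33)/(8.58 + 4.33) = 2.878 kΩ.
Voltage divider with the loaded lower leg: V_out = 3.45 × 2.878/(2.47 + 2.878) = 3.45 × 0.5381 = 1.857 V.

V_out ≈ 1.86 V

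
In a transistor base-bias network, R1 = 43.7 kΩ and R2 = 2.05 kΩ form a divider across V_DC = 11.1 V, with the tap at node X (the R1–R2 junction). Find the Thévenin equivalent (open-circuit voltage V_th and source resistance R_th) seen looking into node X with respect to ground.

V_th ≈ 0.497 V, R_th ≈ 1.96 kΩ

With X open, the divider is unloaded: V_th = 11.1 × 2.05/45.75 = 0.4974 V.
Looking into X with the source shorted: R_th = R1·R2/(R1+R2) = 43.70 × 2.05/45.75 = 1.958 kΩ.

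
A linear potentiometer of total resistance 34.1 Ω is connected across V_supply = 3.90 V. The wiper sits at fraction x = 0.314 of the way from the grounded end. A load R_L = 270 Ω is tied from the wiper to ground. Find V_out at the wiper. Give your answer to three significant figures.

Split the track: R_lower = x·R_p = 10.71 Ω, R_upper = (1−x)·R_p = 23.39 Ω.
(x·R_p) ‖ R_L = 10.30 Ω.
V_out = 3.90 × 10.30/(23.39 + 10.30) = 1.192 V.

V_out ≈ 1.19 V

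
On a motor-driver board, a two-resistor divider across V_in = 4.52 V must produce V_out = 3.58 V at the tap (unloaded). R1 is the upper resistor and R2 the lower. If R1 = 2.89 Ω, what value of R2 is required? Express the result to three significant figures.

R2 ≈ 11.0 Ω

V_out/V_in = R2/(R1+R2) = 0.7920.
Rearranging, R2 = R1·k/(1−k) = 2.89 × 3.809 = 11.01 Ω.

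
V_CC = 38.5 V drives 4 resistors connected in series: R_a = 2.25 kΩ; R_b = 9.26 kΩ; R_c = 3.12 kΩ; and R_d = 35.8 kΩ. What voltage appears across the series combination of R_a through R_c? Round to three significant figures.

V ≈ 11.2 V

Series total: ΣR = 2.25 + 9.26 + 3.12 + 35.8 = 50.43 kΩ.
R_{R_a..R_c} = 2.25 + 9.26 + 3.12 = 14.63 kΩ.
V = V_CC · R/ΣR = 38.5 × 0.2901 = 11.17 V.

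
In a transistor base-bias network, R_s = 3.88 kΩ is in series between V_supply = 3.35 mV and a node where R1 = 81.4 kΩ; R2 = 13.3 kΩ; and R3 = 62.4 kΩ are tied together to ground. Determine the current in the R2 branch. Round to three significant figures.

Equivalent of the parallel group: R_p = 9.662 kΩ.
V_A = 3.35 × 9.662/13.54 = 2.390 mV.
I(R2) = V_A / R2 = 2.390/13.3 = 0.1797 µA.

I ≈ 0.180 µA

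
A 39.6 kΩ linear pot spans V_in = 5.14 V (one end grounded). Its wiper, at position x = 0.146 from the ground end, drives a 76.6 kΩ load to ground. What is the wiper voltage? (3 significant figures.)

The pot divides into 33.82 kΩ above the wiper and 5.782 kΩ below.
R_L loads the lower segment: effective lower R = 5.376 kΩ.
Then V_out = V_in · 5.376/(33.82 + 5.376) = 0.7050 V.

V_out ≈ 0.705 V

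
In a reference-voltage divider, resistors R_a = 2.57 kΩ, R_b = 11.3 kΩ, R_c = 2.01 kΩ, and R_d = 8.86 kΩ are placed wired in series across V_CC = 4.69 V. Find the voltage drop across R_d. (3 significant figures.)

V ≈ 1.68 V

Total series resistance ΣR = 2.57 + 11.3 + 2.01 + 8.86 = 24.74 kΩ.
Voltage divider: V = V_CC · (8.860 / 24.74) = 4.69 × 0.3581 = 1.680 V.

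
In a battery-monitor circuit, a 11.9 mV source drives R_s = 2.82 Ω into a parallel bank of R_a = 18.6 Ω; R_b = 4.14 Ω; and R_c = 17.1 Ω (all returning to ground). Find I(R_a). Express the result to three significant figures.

I ≈ 0.320 mA

Equivalent of the parallel group: R_p = 2.827 Ω.
V_A by voltage divider: V_A = 11.9 × 2.827/(2.82 + 2.827) = 5.957 mV.
Branch current I = V_A/R_a = 5.957/18.6 = 0.3203 mA.
(Equivalently: I_total = 2.107 mA, then current-divider fraction G_k/ΣG = 0.1520.)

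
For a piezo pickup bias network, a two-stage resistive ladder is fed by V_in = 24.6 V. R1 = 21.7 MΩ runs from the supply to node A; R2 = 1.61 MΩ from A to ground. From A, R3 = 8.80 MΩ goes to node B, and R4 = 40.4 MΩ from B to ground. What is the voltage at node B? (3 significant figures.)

V_B ≈ 1.35 V

Node A sees R2 in parallel with the series input of stage 2, R3 + R4 = 49.20 MΩ.
R2 ‖ (R3+R4) = 1.559 MΩ.
So V_A = 24.6 × 0.06703 = 1.649 V.
Then the unloaded second divider: V_B = V_A × R4/(R3+R4) = 1.649 × 0.8211 = 1.354 V.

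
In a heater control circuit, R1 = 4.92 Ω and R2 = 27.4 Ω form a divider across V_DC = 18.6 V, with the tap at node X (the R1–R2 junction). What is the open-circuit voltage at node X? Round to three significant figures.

V_th ≈ 15.8 V

V_th is the unloaded tap voltage: V_DC · R2/(R1+R2) = 18.6 × 0.8478 = 15.77 V.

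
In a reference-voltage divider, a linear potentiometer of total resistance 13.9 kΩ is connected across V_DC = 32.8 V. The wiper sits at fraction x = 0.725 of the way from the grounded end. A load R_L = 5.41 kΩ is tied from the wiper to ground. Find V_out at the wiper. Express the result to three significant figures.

V_out ≈ 15.7 V

The pot divides into 3.823 kΩ above the wiper and 10.08 kΩ below.
(x·R_p) ‖ R_L = 3.520 kΩ.
V_out = 32.8 × 3.520/(3.823 + 3.520) = 15.72 V.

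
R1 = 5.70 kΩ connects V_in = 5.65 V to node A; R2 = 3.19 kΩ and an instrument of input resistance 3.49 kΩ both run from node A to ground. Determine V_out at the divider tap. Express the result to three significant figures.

V_out ≈ 1.28 V

The load sits in parallel with R2, giving an effective lower resistance R2' = R2·R_L/(R2+R_L) = 1.667 kΩ.
Voltage divider with the loaded lower leg: V_out = 5.65 × 1.667/(5.70 + 1.667) = 5.65 × 0.2262 = 1.278 V.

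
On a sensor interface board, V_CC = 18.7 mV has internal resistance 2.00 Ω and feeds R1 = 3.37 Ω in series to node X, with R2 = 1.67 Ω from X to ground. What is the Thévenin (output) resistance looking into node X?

R1' = 2.00 + 3.37 = 5.370 Ω (source resistance + R1).
Zeroing V_CC shorts the top of R1' to ground, so R_th = R1' ‖ R2 = 1.274 Ω.

R_th ≈ 1.27 Ω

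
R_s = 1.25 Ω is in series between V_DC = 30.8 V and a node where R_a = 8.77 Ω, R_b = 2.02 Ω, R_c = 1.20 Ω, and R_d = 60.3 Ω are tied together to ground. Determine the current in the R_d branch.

Combine the parallel branches: R_p = (1/8.77 + 1/2.02 + 1/1.20 + 1/60.3)⁻¹ = 0.6854 Ω.
Node voltage V_A = V_DC · R_p/(R_s + R_p) = 30.8 × 0.3541 = 10.91 V.
I(R_d) = V_A / R_d = 10.91/60.3 = 0.1809 A.

I ≈ 0.181 A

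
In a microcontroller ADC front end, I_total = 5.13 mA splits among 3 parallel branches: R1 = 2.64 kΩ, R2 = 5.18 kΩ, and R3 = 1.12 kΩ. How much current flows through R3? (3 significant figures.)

ΣG = 1/2.64 + 1/5.18 + 1/1.12 = 1.465.
By the current-divider rule, I = I_total · G_k/ΣG = 5.13 × 0.6096 = 3.127 mA.

I ≈ 3.13 mA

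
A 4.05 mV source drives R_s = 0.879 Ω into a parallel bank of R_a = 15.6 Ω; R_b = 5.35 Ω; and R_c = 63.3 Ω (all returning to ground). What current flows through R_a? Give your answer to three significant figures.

Parallel bank: R_p = 1/(1/15.6 + 1/5.35 + 1/63.3) = 3.748 Ω.
V_A = 4.05 × 3.748/4.627 = 3.281 mV.
I(R_a) = V_A / R_a = 3.281/15.6 = 0.2103 mA.
(Equivalently: I_total = 0.8753 mA, then current-divider fraction G_k/ΣG = 0.2402.)

I ≈ 0.210 mA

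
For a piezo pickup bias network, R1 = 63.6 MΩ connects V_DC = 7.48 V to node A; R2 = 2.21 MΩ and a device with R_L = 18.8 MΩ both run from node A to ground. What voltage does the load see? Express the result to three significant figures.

R2 ‖ R_L = (2.21 × 18.8)/(2.21 + 18.8) = 1.978 MΩ.
Now apply the divider: V_out = 7.48 × 0.03016 = 0.2256 V.
(Unloaded it would be 0.251 V; the load pulls it down.)

V_out ≈ 0.226 V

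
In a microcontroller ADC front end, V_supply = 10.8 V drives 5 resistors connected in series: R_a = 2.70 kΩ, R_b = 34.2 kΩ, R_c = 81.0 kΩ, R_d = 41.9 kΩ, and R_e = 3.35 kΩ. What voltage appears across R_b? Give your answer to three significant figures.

Series total: ΣR = 2.70 + 34.2 + 81.0 + 41.9 + 3.35 = 163.2 kΩ.
Voltage divider: V = V_supply · (34.20 / 163.2) = 10.8 × 0.2096 = 2.264 V.

V ≈ 2.26 V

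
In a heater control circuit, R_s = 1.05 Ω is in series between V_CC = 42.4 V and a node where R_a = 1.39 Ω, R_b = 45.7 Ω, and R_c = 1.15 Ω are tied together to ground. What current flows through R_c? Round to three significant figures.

Equivalent of the parallel group: R_p = 0.6208 Ω.
V_A = 42.4 × 0.6208/1.671 = 15.75 V.
I(R_c) = V_A / R_c = 15.75/1.15 = 13.70 A.

I ≈ 13.7 A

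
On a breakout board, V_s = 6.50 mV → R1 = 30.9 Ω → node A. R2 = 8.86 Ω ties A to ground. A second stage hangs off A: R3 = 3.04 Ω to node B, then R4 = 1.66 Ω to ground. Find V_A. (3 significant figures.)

Node A sees R2 in parallel with the series input of stage 2, R3 + R4 = 4.700 Ω.
Effective lower resistance at A: R2 ‖ 4.700 = 3.071 Ω.
V_A = 6.50 × 3.071/(30.9 + 3.071) = 0.5876 mV.

V_A ≈ 0.588 mV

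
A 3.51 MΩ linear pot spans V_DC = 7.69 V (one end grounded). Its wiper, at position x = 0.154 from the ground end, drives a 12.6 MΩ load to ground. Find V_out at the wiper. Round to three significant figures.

V_out ≈ 1.14 V

Lower segment x·R_p = 0.5405 MΩ; upper segment (1−x)·R_p = 2.969 MΩ.
Lower segment in parallel with the load: 0.5405 ‖ 12.6 = 0.5183 MΩ.
Then V_out = V_DC · 0.5183/(2.969 + 0.5183) = 1.143 V.
(Unloaded: V_out = x·V_DC = 1.18 V.)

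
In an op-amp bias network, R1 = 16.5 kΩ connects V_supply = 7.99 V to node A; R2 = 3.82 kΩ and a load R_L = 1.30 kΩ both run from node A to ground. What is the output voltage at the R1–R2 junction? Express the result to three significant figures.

V_out ≈ 0.444 V

R2 ‖ R_L = (3.82 × 1.30)/(3.82 + 1.30) = 0.9699 kΩ.
Now apply the divider: V_out = 7.99 × 0.05552 = 0.4436 V.
(Unloaded it would be 1.50 V; the load pulls it down.)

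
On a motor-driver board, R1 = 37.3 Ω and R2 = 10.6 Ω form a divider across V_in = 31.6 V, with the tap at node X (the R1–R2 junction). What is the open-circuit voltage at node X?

V_th ≈ 6.99 V

Open-circuit (no load on X): V_th = V_in · R2/(R1 + R2) = 31.6 × 10.6/(37.30 + 10.6) = 6.993 V.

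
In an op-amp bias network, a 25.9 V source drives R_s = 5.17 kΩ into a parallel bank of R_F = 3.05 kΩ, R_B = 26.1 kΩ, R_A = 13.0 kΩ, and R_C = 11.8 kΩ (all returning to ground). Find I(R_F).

Combine the parallel branches: R_p = (1/3.05 + 1/26.1 + 1/13.0 + 1/11.8)⁻¹ = 1.894 kΩ.
V_A by voltage divider: V_A = 25.9 × 1.894/(5.17 + 1.894) = 6.946 V.
Branch current I = V_A/R_F = 6.946/3.05 = 2.277 mA.

I ≈ 2.28 mA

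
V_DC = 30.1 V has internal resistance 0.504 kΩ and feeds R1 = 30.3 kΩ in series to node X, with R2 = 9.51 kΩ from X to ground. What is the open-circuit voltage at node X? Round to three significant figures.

R1' = 0.504 + 30.3 = 30.80 kΩ (source resistance + R1).
V_th is the unloaded tap voltage: V_DC · R2/(R1'+R2) = 30.1 × 0.2359 = 7.101 V.

V_th ≈ 7.10 V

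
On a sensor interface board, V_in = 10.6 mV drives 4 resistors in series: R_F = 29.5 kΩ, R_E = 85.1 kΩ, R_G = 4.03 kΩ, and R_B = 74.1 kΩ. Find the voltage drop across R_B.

ΣR = 29.5 + 85.1 + 4.03 + 74.1 = 192.7 kΩ.
V = V_in · R/ΣR = 10.6 × 0.3845 = 4.075 mV.

V ≈ 4.08 mV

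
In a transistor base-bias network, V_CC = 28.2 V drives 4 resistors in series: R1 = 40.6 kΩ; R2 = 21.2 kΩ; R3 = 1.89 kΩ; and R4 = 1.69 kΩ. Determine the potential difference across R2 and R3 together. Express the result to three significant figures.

Series total: ΣR = 40.6 + 21.2 + 1.89 + 1.69 = 65.38 kΩ.
R_{R2..R3} = 21.2 + 1.89 = 23.09 kΩ.
Voltage divider: V = V_CC · (23.09 / 65.38) = 28.2 × 0.3532 = 9.959 V.

V ≈ 9.96 V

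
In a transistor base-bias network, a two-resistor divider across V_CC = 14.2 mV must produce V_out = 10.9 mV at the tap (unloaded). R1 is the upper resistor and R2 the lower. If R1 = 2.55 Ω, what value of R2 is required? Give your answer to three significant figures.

R2 ≈ 8.42 Ω

V_out/V_CC = R2/(R1+R2) = 0.7676.
Rearranging, R2 = R1·k/(1−k) = 2.55 × 3.303 = 8.423 Ω.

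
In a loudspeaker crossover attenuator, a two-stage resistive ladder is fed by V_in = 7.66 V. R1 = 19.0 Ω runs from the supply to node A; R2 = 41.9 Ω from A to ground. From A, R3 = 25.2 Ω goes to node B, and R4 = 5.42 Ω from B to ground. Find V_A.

Looking into the second stage from A: R3 + R4 = 30.62 Ω appears in parallel with R2.
Effective lower resistance at A: R2 ‖ 30.62 = 17.69 Ω.
So V_A = 7.66 × 0.4822 = 3.693 V.

V_A ≈ 3.69 V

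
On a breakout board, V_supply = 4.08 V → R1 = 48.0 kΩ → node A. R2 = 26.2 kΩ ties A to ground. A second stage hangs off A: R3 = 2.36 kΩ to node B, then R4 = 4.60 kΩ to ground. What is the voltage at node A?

V_A ≈ 0.419 V

Node A sees R2 in parallel with the series input of stage 2, R3 + R4 = 6.960 kΩ.
R2 ‖ (R3+R4) = 5.499 kΩ.
V_A = 4.08 × 5.499/(48.0 + 5.499) = 0.4194 V.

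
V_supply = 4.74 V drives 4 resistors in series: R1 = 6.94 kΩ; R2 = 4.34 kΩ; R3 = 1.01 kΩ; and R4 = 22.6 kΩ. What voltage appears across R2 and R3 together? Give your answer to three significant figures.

Total series resistance ΣR = 6.94 + 4.34 + 1.01 + 22.6 = 34.89 kΩ.
R_{R2..R3} = 4.34 + 1.01 = 5.350 kΩ.
By the voltage-divider rule, V = 4.74 × 5.350/34.89 = 0.7268 V.

V ≈ 0.727 V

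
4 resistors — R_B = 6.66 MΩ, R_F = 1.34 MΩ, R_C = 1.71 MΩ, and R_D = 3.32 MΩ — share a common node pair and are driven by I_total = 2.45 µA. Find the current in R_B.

Total conductance ΣG = 1/6.66 + 1/1.34 + 1/1.71 + 1/3.32 = 1.782 (units of 1/MΩ).
R_B takes the fraction G_k/ΣG = 0.1502/1.782 = 0.08424, so I = 2.45 × 0.08424 = 0.2064 µA.

I ≈ 0.206 µA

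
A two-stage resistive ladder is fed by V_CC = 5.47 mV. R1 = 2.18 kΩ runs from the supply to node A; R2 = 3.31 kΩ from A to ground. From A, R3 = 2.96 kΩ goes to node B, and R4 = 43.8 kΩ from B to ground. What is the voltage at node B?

V_B ≈ 3.00 mV

The second stage (R3 + R4 = 46.76 kΩ) loads node A in parallel with R2.
Effective lower resistance at A: R2 ‖ 46.76 = 3.091 kΩ.
V_A = 5.47 × 3.091/(2.18 + 3.091) = 3.208 mV.
Stage 2 is unloaded, so V_B = V_A · R4/(R3+R4) = 3.208 × 43.8/46.76 = 3.005 mV.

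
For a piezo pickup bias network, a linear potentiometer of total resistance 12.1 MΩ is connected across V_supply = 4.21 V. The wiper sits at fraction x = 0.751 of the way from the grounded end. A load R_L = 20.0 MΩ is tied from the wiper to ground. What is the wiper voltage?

Split the track: R_lower = x·R_p = 9.087 MΩ, R_upper = (1−x)·R_p = 3.013 MΩ.
Lower segment in parallel with the load: 9.087 ‖ 20.0 = 6.248 MΩ.
Then V_out = V_supply · 6.248/(3.013 + 6.248) = 2.840 V.
(Unloaded: V_out = x·V_supply = 3.16 V.)

V_out ≈ 2.84 V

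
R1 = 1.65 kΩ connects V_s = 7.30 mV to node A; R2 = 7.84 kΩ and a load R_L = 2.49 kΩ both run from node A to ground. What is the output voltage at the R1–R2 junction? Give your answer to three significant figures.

The load sits in parallel with R2, giving an effective lower resistance R2' = R2·R_L/(R2+R_L) = 1.890 kΩ.
Now apply the divider: V_out = 7.30 × 0.5339 = 3.897 mV.

V_out ≈ 3.90 mV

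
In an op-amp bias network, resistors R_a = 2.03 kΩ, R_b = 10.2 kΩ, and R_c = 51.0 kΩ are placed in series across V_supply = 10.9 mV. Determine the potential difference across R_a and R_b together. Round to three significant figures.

ΣR = 2.03 + 10.2 + 51.0 = 63.23 kΩ.
R_{R_a..R_b} = 2.03 + 10.2 = 12.23 kΩ.
V = V_supply · R/ΣR = 10.9 × 0.1934 = 2.108 mV.

V ≈ 2.11 mV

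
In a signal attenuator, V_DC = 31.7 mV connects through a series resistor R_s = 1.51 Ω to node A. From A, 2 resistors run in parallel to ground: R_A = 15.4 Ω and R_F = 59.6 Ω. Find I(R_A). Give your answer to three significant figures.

Equivalent of the parallel group: R_p = 12.24 Ω.
Node voltage V_A = V_DC · R_p/(R_s + R_p) = 31.7 × 0.8902 = 28.22 mV.
I(R_A) = V_A / R_A = 28.22/15.4 = 1.832 mA.

I ≈ 1.83 mA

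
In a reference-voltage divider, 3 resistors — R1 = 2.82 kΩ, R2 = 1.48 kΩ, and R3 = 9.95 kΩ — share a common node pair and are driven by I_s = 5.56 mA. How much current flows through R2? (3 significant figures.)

ΣG = 1/2.82 + 1/1.48 + 1/9.95 = 1.131.
R2 takes the fraction G_k/ΣG = 0.6757/1.131 = 0.5975, so I = 5.56 × 0.5975 = 3.322 mA.

I ≈ 3.32 mA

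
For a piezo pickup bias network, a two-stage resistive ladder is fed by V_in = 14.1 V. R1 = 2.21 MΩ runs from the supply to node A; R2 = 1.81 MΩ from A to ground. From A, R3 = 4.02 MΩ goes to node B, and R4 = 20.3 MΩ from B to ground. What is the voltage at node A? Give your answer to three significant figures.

V_A ≈ 6.10 V

The second stage (R3 + R4 = 24.32 MΩ) loads node A in parallel with R2.
Effective lower resistance at A: R2 ‖ 24.32 = 1.685 MΩ.
V_A = 14.1 × 1.685/(2.21 + 1.685) = 6.099 V.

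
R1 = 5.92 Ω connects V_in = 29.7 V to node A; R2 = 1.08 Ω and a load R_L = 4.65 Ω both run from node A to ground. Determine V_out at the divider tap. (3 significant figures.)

The load sits in parallel with R2, giving an effective lower resistance R2' = R2·R_L/(R2+R_L) = 0.8764 Ω.
Voltage divider with the loaded lower leg: V_out = 29.7 × 0.8764/(5.92 + 0.8764) = 29.7 × 0.1290 = 3.830 V.
(Unloaded it would be 4.58 V; the load pulls it down.)

V_out ≈ 3.83 V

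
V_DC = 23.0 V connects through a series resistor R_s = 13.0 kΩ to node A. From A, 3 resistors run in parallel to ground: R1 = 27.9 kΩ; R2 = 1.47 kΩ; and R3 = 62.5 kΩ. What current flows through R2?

I ≈ 1.49 mA

Combine the parallel branches: R_p = (1/27.9 + 1/1.47 + 1/62.5)⁻¹ = 1.366 kΩ.
V_A = 23.0 × 1.366/14.37 = 2.187 V.
Branch current I = V_A/R2 = 2.187/1.47 = 1.488 mA.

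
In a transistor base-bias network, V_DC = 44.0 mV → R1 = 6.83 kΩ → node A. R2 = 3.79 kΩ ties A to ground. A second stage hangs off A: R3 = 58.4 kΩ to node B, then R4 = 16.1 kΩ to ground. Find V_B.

The second stage (R3 + R4 = 74.50 kΩ) loads node A in parallel with R2.
R2 ‖ (R3+R4) = 3.607 kΩ.
First divider: V_A = V_DC · 3.607/(6.83 + 3.607) = 15.20 mV.
V_B = V_A × 0.2161 = 3.286 mV.

V_B ≈ 3.29 mV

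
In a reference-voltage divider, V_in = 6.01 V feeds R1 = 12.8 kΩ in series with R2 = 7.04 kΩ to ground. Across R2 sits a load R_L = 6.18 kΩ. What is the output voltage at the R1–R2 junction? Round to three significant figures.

R2 ‖ R_L = (7.04 × 6.18)/(7.04 + 6.18) = 3.291 kΩ.
Voltage divider with the loaded lower leg: V_out = 6.01 × 3.291/(12.8 + 3.291) = 6.01 × 0.2045 = 1.229 V.

V_out ≈ 1.23 V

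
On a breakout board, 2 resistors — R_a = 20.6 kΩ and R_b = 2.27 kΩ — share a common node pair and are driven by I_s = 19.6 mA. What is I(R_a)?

I ≈ 1.95 mA

With just two branches, the current splits inversely with resistance.
So I = 19.6 × 2.27/22.87 = 1.945 mA.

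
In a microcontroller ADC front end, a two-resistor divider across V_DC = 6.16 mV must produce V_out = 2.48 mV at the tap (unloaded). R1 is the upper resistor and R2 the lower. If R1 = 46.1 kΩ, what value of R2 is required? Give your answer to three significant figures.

Required fraction k = V_out/V_DC = 0.4026.
R2 = R1 · 0.4026/(1 − 0.4026) = 31.07 kΩ.

R2 ≈ 31.1 kΩ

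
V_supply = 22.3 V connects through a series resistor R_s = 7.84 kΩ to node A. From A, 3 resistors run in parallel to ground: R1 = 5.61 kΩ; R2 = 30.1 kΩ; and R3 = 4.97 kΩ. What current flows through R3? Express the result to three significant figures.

I ≈ 1.06 mA

Equivalent of the parallel group: R_p = 2.423 kΩ.
V_A by voltage divider: V_A = 22.3 × 2.423/(7.84 + 2.423) = 5.265 V.
Branch current I = V_A/R3 = 5.265/4.97 = 1.059 mA.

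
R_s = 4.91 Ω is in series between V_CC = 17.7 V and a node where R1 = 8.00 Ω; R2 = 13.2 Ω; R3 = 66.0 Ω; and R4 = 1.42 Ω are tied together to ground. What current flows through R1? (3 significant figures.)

Equivalent of the parallel group: R_p = 1.087 Ω.
Node voltage V_A = V_CC · R_p/(R_s + R_p) = 17.7 × 0.1812 = 3.208 V.
Branch current I = V_A/R1 = 3.208/8.00 = 0.4010 A.

I ≈ 0.401 A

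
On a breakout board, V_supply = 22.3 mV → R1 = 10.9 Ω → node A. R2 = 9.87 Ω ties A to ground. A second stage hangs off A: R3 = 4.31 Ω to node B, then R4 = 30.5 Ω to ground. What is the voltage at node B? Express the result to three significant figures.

The second stage (R3 + R4 = 34.81 Ω) loads node A in parallel with R2.
Effective lower resistance at A: R2 ‖ 34.81 = 7.690 Ω.
V_A = 22.3 × 7.690/(10.9 + 7.690) = 9.224 mV.
Stage 2 is unloaded, so V_B = V_A · R4/(R3+R4) = 9.224 × 30.5/34.81 = 8.082 mV.

V_B ≈ 8.08 mV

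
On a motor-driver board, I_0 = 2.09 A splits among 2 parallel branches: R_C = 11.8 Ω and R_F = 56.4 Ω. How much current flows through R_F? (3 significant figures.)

For two parallel branches, I_k = I_0 · (other R)/(sum of R).
I(R_F) = 2.09 × 11.8/(11.8 + 56.4) = 2.09 × 0.1730 = 0.3616 A.

I ≈ 0.362 A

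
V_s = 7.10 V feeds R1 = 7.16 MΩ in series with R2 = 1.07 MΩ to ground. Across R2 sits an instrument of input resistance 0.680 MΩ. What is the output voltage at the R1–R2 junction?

R2 ‖ R_L = (1.07 × 0.680)/(1.07 + 0.680) = 0.4158 MΩ.
Voltage divider with the loaded lower leg: V_out = 7.10 × 0.4158/(7.16 + 0.4158) = 7.10 × 0.05488 = 0.3897 V.

V_out ≈ 0.390 V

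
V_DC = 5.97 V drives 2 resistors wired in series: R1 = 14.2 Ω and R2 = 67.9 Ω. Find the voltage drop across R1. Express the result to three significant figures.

V ≈ 1.03 V

ΣR = 14.2 + 67.9 = 82.10 Ω.
Voltage divider: V = V_DC · (14.20 / 82.10) = 5.97 × 0.1730 = 1.033 V.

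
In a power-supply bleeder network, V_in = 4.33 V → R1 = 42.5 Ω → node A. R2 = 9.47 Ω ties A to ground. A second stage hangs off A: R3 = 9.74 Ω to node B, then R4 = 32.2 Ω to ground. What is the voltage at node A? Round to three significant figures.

Node A sees R2 in parallel with the series input of stage 2, R3 + R4 = 41.94 Ω.
R2 ‖ (R3+R4) = 7.726 Ω.
V_A = 4.33 × 7.726/(42.5 + 7.726) = 0.6660 V.

V_A ≈ 0.666 V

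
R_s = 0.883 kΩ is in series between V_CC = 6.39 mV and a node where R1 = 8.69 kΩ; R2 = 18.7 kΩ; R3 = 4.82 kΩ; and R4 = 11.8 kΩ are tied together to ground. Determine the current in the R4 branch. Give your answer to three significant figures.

I ≈ 0.385 µA

Equivalent of the parallel group: R_p = 2.170 kΩ.
V_A = 6.39 × 2.170/3.053 = 4.542 mV.
Branch current I = V_A/R4 = 4.542/11.8 = 0.3849 µA.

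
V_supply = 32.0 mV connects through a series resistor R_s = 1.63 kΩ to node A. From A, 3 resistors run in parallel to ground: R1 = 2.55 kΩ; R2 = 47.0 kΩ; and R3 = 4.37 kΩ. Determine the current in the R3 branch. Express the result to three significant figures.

I ≈ 3.58 µA

Parallel bank: R_p = 1/(1/2.55 + 1/47.0 + 1/4.37) = 1.557 kΩ.
Node voltage V_A = V_supply · R_p/(R_s + R_p) = 32.0 × 0.4885 = 15.63 mV.
I(R3) = V_A / R3 = 15.63/4.37 = 3.577 µA.
(Check via current divider: I_total = 10.04 µA; share G_k/ΣG = 0.3563 → same result.)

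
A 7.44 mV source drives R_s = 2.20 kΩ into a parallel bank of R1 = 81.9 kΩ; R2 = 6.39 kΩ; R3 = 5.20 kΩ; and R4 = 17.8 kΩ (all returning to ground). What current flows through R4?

I ≈ 0.218 µA

Combine the parallel branches: R_p = (1/81.9 + 1/6.39 + 1/5.20 + 1/17.8)⁻¹ = 2.397 kΩ.
Node voltage V_A = V_in · R_p/(R_s + R_p) = 7.44 × 0.5214 = 3.879 mV.
Branch current I = V_A/R4 = 3.879/17.8 = 0.2179 µA.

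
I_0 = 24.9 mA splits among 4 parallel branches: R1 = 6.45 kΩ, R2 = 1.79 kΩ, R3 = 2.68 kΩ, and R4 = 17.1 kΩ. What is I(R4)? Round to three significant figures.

ΣG = 1/6.45 + 1/1.79 + 1/2.68 + 1/17.1 = 1.145.
R4 takes the fraction G_k/ΣG = 0.05848/1.145 = 0.05106, so I = 24.9 × 0.05106 = 1.271 mA.

I ≈ 1.27 mA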